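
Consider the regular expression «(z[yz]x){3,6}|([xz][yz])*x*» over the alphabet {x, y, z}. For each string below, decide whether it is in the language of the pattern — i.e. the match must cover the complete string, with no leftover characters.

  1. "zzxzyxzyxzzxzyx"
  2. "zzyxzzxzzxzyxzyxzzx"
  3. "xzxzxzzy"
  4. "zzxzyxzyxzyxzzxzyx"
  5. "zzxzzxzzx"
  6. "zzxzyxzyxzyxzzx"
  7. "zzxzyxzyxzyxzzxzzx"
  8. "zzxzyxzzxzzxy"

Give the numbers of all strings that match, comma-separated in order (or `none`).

1, 3, 4, 5, 6, 7

1 → match
2 → no match
3. "xzxzxzzy" → match
4 → match
5. "zzxzzxzzx" → match
6 → match
7 → match
8 → no match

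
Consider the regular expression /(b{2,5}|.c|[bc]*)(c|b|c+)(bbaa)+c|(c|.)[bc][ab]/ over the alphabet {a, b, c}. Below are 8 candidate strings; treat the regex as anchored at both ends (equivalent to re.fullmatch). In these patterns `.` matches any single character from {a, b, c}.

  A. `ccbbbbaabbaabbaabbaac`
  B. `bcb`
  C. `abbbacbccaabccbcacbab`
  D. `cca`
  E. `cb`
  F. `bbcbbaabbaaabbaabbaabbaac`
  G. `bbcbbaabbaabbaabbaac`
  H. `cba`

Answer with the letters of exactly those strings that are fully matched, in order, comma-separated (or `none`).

A → match
B → match
C → no match
D → match
E → no match
F → no match
G → match
H → match

A, B, D, G, H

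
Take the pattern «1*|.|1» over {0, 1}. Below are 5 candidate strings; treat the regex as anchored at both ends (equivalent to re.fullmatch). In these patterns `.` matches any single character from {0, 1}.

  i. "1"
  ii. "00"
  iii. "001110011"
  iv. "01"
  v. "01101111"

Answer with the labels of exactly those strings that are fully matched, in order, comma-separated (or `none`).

i

i. "1" → match
ii. "00" → no match
iii. "001110011" → no match
iv. "01" → no match
v. "01101111" → no match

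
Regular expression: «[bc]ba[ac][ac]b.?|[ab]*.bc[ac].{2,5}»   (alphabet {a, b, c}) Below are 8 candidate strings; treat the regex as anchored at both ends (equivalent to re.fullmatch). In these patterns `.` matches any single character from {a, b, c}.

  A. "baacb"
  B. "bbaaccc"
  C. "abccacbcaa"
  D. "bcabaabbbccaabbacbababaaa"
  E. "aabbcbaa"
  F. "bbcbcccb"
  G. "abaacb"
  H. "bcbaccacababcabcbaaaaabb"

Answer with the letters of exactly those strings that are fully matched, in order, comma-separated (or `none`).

F

A → no match
B → no match
C → no match
D → no match
E → no match
F → match
G → no match
H → no match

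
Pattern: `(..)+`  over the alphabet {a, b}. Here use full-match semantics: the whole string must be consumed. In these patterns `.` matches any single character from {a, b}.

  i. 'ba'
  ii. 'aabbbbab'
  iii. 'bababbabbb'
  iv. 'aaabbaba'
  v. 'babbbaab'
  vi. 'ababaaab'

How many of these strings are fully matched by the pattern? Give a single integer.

6

i. 'ba' → match
ii. 'aabbbbab' → match
iii. 'bababbabbb' → match
iv. 'aaabbaba' → match
v. 'babbbaab' → match
vi. 'ababaaab' → match
Total matched: 6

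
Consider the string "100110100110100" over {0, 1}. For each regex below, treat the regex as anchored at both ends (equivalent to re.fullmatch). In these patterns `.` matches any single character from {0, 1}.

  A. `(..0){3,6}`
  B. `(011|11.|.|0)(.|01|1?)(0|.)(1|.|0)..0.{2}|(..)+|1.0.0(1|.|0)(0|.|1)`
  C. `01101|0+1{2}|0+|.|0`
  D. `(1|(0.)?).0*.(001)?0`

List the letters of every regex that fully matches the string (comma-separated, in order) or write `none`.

A

A → match
B → no match
C → no match
D → no match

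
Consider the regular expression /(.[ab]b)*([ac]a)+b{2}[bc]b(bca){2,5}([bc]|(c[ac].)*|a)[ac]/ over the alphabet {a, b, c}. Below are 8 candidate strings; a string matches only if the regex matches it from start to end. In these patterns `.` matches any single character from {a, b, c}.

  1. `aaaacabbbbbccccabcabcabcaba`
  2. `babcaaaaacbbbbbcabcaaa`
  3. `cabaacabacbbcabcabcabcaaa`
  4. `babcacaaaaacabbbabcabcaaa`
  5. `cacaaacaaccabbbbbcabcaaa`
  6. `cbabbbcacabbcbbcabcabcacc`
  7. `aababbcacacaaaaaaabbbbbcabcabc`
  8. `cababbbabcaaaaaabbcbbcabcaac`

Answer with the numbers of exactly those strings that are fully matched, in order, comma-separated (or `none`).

1 → no match
2 → no match
3 → no match
4 → no match
5 → no match
6 → no match
7 → match
8 → no match

7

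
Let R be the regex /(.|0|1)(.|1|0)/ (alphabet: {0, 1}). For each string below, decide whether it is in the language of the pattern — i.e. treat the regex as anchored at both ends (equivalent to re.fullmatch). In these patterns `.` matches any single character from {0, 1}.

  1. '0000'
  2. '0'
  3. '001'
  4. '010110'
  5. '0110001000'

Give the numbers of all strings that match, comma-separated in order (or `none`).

none

1 → no match
2 → no match
3 → no match
4 → no match
5 → no match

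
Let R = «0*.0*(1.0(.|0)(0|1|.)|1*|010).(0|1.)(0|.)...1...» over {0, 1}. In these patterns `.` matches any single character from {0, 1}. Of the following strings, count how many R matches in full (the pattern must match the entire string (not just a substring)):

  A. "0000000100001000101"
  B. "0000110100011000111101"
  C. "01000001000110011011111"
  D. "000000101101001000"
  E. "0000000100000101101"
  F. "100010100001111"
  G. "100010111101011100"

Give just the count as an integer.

A → no match
B → no match
C → no match
D → match
E → match
F → no match
G → no match
Total matched: 2

2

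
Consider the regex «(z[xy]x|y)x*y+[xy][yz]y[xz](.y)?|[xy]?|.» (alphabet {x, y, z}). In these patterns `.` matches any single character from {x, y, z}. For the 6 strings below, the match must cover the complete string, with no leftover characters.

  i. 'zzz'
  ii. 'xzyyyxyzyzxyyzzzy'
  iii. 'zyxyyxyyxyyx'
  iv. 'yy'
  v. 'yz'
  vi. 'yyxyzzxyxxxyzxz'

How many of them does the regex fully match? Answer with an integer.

0

i. 'zzz' → no match
ii → no match
iii. 'zyxyyxyyxyyx' → no match
iv. 'yy' → no match
v. 'yz' → no match
vi → no match
Total matched: 0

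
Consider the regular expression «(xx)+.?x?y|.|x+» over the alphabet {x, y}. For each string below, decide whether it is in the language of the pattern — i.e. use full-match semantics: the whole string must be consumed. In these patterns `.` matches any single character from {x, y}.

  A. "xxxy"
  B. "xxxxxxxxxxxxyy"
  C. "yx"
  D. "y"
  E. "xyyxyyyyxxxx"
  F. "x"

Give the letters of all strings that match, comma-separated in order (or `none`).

A → match
B → match
C → no match
D → match
E → no match
F → match

A, B, D, F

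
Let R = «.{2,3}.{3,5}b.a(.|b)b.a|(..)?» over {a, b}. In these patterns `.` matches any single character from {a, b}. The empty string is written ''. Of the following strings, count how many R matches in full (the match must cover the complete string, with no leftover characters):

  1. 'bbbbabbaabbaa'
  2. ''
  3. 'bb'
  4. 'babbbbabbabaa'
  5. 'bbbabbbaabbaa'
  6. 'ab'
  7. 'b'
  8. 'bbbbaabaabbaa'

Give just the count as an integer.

1 → match
2 → match
3 → match
4 → no match
5 → match
6 → match
7 → no match
8 → match
Total matched: 6

6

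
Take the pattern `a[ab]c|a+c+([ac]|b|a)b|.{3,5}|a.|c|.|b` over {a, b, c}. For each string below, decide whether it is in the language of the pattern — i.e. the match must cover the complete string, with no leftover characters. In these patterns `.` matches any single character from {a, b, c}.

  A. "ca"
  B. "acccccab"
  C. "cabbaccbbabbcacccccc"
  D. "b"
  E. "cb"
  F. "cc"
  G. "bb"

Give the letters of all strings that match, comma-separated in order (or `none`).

A → no match
B → match
C → no match
D → match
E → no match
F → no match
G → no match

B, D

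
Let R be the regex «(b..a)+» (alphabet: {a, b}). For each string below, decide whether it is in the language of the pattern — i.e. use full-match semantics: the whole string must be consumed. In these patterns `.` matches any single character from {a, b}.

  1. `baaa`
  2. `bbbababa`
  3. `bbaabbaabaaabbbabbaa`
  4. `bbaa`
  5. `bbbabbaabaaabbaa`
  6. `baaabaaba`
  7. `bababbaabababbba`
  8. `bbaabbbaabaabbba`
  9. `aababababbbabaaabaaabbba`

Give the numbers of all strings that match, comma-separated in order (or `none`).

1 → match
2 → match
3 → match
4 → match
5 → match
6 → no match
7 → match
8 → no match
9 → no match — must start with `b`

1, 2, 3, 4, 5, 7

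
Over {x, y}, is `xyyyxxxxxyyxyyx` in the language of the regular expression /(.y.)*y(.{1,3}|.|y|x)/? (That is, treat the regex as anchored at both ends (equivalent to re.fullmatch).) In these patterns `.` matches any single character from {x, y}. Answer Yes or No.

No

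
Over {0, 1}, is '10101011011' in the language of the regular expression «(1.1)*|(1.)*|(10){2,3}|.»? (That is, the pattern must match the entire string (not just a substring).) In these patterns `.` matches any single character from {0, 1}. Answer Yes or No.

No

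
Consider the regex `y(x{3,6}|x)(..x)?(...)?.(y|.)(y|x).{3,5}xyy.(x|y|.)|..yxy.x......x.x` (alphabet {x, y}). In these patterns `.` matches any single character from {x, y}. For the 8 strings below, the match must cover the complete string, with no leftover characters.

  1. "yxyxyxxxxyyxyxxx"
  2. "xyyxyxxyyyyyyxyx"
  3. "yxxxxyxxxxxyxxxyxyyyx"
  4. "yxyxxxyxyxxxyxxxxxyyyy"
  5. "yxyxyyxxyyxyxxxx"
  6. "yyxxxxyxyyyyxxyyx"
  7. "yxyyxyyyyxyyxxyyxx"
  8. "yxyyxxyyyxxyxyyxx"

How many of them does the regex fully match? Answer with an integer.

6

1 → match
2 → match
3 → match
4 → no match
5 → match
6 → no match
7 → match
8 → match
Total matched: 6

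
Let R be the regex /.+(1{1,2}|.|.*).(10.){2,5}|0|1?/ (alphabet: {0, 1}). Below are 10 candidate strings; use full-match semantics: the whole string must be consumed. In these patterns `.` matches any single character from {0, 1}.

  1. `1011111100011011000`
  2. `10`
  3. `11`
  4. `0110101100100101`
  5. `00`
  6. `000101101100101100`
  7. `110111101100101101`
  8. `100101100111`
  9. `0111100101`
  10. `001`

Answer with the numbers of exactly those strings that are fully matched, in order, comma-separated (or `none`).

1 → no match
2. `10` → no match
3. `11` → no match
4 → match
5. `00` → no match
6 → match
7 → match
8. `100101100111` → no match
9. `0111100101` → match
10. `001` → no match

4, 6, 7, 9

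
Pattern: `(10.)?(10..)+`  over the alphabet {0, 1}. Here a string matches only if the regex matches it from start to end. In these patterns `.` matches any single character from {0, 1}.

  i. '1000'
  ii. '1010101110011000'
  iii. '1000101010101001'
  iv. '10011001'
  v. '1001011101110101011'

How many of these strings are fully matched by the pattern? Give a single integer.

i → match
ii → match
iii → match
iv → match
v → match
Total matched: 5

5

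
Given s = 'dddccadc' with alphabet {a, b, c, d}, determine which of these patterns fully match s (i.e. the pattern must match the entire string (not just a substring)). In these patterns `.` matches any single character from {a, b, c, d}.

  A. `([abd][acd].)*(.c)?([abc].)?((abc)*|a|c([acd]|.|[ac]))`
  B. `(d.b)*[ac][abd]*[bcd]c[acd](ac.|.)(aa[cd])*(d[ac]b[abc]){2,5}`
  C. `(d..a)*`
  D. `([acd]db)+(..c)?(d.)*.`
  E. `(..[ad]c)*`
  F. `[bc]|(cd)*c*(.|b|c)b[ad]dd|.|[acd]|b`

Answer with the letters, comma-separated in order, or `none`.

A → no match
B → no match
C → no match
D → no match
E → match
F → no match

E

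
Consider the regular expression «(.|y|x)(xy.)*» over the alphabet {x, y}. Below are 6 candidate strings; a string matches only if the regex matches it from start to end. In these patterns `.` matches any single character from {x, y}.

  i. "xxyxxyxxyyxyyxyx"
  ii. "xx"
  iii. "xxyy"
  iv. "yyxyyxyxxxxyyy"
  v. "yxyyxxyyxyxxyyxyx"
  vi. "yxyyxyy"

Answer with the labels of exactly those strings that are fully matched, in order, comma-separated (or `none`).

i → match
ii → no match
iii → match
iv → no match
v → no match
vi → match

i, iii, vi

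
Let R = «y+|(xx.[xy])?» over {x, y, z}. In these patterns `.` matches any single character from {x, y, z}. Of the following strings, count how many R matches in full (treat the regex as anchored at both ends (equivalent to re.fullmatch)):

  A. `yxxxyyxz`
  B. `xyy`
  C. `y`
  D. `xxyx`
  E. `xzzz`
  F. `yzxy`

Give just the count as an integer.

A → no match
B → no match
C → match
D → match
E → no match
F → no match
Total matched: 2

2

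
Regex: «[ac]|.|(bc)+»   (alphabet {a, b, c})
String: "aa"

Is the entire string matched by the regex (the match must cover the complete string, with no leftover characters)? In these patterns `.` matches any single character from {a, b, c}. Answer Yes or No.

No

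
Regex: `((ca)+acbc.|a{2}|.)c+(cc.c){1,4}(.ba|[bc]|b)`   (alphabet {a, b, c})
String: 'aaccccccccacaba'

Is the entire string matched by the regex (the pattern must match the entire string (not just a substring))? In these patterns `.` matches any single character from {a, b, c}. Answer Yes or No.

Yes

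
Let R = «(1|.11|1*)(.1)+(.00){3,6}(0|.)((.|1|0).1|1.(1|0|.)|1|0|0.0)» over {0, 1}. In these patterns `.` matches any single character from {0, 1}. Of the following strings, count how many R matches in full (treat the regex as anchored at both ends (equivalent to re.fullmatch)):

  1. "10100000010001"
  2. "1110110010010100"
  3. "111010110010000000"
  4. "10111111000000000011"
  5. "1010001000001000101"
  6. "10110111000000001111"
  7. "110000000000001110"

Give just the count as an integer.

1 → match
2 → no match
3 → match
4 → match
5 → match
6 → no match
7 → match
Total matched: 5

5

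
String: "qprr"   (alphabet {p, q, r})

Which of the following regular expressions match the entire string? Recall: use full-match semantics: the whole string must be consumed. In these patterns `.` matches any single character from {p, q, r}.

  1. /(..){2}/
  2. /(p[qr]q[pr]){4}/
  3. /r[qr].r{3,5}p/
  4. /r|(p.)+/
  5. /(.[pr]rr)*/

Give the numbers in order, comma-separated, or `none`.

1, 5

1 → match
2 → no match — must start with "p"
3 → no match — must start with "r"
4 → no match
5 → match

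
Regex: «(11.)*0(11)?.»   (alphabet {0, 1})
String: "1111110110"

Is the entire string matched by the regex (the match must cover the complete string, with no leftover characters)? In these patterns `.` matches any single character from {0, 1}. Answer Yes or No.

Yes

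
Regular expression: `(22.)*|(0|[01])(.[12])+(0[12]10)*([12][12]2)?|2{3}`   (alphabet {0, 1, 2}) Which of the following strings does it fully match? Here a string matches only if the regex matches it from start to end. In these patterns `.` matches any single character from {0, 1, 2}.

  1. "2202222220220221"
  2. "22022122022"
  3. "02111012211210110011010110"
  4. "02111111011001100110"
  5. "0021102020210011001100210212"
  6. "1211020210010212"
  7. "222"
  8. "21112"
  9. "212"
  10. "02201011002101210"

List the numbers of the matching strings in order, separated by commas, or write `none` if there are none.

1 → no match
2 → no match
3 → no match
4 → no match
5 → match
6 → no match
7 → match
8 → no match
9 → no match
10 → no match

5, 7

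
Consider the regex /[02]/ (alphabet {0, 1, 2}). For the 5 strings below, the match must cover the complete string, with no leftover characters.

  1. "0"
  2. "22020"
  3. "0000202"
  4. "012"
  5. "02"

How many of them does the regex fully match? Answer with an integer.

1

1 → match
2 → no match
3 → no match
4 → no match
5 → no match
Total matched: 1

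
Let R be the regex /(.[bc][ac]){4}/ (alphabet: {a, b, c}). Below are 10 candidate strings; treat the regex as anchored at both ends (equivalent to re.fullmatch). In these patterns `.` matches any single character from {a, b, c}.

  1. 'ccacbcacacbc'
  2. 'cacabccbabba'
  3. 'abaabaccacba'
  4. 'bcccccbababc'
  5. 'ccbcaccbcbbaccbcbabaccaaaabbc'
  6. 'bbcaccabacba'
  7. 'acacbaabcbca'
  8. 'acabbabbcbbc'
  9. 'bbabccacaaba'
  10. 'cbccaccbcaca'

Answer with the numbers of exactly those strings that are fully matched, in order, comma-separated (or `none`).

1. 'ccacbcacacbc' → match
2. 'cacabccbabba' → no match
3. 'abaabaccacba' → match
4. 'bcccccbababc' → no match
5 → no match
6. 'bbcaccabacba' → match
7. 'acacbaabcbca' → match
8. 'acabbabbcbbc' → match
9. 'bbabccacaaba' → match
10. 'cbccaccbcaca' → no match

1, 3, 6, 7, 8, 9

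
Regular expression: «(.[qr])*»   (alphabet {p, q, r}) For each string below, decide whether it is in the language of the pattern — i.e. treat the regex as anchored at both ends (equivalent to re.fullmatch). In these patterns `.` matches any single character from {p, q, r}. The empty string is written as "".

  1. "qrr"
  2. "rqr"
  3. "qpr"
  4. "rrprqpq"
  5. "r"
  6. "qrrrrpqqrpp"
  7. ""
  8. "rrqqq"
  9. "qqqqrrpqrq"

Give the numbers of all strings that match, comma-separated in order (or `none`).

1 → no match
2 → no match
3 → no match
4 → no match
5 → no match
6 → no match
7 → match
8 → no match
9 → match

7, 9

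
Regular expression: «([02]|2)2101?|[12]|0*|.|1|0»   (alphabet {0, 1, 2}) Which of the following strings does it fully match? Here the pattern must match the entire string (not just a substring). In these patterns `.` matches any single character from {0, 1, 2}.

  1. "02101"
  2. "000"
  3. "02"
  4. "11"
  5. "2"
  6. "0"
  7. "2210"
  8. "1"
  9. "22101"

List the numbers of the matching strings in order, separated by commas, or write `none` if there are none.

1. "02101" → match
2. "000" → match
3. "02" → no match
4. "11" → no match
5. "2" → match
6. "0" → match
7. "2210" → match
8. "1" → match
9. "22101" → match

1, 2, 5, 6, 7, 8, 9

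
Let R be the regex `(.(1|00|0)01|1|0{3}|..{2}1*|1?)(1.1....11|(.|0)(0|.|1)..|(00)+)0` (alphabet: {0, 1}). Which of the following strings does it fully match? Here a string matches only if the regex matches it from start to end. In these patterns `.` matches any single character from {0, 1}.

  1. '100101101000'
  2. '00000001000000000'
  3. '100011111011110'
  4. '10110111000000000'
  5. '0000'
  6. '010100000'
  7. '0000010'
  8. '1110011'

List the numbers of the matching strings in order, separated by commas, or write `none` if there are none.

3, 6

1 → no match
2 → no match
3 → match
4 → no match
5 → no match
6 → match
7 → no match
8 → no match — must end with '0'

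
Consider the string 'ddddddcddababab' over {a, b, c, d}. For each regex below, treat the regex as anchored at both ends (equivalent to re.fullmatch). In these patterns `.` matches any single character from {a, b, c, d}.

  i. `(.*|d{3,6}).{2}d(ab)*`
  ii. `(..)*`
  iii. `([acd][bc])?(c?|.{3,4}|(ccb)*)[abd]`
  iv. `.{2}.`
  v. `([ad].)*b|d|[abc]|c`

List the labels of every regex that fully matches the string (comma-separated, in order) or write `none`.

i

i → match
ii → no match
iii → no match
iv → no match
v → no match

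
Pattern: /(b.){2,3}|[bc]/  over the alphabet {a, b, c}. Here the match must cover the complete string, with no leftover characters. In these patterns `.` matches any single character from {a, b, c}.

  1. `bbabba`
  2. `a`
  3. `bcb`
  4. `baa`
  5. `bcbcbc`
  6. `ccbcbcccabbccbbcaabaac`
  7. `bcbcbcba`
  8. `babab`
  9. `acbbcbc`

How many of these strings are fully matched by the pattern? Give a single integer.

1 → no match
2 → no match
3 → no match
4 → no match
5 → match
6 → no match
7 → no match
8 → no match
9 → no match
Total matched: 1

1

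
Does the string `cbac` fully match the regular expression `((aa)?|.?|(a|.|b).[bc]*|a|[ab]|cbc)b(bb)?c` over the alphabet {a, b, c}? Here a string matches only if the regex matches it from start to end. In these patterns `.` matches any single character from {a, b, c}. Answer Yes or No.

No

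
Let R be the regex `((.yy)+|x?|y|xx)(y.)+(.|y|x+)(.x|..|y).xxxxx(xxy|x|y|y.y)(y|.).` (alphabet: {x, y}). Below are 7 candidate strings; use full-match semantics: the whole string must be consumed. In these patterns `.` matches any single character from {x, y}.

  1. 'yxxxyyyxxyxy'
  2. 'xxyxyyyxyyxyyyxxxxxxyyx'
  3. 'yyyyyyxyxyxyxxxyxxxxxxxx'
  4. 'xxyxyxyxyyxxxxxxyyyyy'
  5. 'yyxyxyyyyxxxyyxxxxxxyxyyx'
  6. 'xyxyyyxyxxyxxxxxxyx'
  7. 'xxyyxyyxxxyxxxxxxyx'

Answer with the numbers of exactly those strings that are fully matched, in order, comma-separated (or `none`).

4, 5, 6

1 → no match
2 → no match
3 → no match
4 → match
5 → match
6 → match
7 → no match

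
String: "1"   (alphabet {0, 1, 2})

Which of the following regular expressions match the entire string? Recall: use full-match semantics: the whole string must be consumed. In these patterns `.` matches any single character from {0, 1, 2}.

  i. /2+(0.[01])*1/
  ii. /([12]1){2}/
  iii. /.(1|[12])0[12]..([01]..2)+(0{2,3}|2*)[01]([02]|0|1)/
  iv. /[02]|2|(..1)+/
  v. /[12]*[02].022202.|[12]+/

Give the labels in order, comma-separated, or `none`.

v

i → no match — must start with "2"
ii → no match
iii → no match
iv → no match
v → match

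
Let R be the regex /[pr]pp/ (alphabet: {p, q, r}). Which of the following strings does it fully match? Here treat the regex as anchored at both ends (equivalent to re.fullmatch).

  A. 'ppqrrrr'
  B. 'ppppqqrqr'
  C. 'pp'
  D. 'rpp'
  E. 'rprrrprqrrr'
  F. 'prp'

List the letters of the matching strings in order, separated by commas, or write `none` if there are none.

D

A → no match — must end with 'pp'
B → no match — must end with 'pp'
C → no match
D → match
E → no match — must end with 'pp'
F → no match — must end with 'pp'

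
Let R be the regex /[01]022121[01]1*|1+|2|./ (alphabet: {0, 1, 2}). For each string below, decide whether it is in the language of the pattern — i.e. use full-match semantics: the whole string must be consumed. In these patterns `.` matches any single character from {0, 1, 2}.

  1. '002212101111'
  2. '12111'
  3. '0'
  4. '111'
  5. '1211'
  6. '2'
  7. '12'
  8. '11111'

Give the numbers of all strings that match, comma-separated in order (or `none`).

1. '002212101111' → match
2. '12111' → no match
3. '0' → match
4. '111' → match
5. '1211' → no match
6. '2' → match
7. '12' → no match
8. '11111' → match

1, 3, 4, 6, 8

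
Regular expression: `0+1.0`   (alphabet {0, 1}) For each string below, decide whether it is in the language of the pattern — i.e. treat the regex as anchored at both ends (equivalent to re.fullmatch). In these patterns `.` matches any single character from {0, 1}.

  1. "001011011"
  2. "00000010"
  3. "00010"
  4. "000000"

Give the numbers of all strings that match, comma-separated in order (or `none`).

1. "001011011" → no match — must end with "0"
2. "00000010" → no match
3. "00010" → no match
4. "000000" → no match

none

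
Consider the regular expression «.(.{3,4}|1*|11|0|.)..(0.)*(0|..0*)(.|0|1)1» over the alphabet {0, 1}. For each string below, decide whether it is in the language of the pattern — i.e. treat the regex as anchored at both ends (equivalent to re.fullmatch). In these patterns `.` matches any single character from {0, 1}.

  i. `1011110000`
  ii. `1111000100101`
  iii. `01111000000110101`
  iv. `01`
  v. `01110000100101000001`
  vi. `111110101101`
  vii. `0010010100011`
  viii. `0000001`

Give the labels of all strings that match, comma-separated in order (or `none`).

i → no match — must end with `1`
ii → no match
iii → no match
iv → no match
v → no match
vi → no match
vii → match
viii → match

vii, viii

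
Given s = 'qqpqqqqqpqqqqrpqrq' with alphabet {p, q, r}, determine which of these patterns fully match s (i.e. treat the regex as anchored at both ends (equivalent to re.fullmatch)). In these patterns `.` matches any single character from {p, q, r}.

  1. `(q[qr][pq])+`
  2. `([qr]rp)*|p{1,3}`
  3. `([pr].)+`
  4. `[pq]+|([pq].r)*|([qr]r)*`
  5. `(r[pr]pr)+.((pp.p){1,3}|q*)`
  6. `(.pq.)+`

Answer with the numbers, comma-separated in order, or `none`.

1 → match
2 → no match
3 → no match
4 → no match
5 → no match — must start with 'r'
6 → no match

1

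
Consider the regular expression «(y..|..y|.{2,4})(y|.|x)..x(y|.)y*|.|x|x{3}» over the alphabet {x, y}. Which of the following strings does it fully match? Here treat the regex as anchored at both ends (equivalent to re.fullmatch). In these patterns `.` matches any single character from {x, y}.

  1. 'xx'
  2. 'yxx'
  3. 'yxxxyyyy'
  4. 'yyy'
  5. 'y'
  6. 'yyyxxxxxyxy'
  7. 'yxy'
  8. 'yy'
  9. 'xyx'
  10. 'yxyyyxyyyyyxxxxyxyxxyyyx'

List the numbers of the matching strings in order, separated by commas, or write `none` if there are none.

5

1. 'xx' → no match
2. 'yxx' → no match
3. 'yxxxyyyy' → no match
4. 'yyy' → no match
5. 'y' → match
6. 'yyyxxxxxyxy' → no match
7. 'yxy' → no match
8. 'yy' → no match
9. 'xyx' → no match
10 → no match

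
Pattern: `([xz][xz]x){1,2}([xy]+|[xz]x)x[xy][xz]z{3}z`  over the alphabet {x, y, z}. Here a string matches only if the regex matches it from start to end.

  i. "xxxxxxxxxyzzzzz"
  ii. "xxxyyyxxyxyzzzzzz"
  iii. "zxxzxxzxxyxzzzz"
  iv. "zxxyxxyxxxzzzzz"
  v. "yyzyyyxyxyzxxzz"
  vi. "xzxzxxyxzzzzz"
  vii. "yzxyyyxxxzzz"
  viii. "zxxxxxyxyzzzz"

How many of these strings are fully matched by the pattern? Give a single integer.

3

i → match
ii → no match
iii → match
iv → match
v → no match
vi → no match
vii. "yzxyyyxxxzzz" → no match
viii → no match
Total matched: 3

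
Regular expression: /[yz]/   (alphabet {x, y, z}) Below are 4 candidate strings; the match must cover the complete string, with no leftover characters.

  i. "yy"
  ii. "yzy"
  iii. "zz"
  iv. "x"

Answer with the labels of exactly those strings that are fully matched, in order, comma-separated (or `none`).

i → no match
ii → no match
iii → no match
iv → no match

none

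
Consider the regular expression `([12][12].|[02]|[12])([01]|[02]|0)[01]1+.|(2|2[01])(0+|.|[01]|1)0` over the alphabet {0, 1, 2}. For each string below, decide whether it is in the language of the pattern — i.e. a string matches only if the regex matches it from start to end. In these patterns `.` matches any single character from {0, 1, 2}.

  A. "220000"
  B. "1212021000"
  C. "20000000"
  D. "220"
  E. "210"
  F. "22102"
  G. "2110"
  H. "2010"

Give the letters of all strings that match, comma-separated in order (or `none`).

A → no match
B → no match
C → match
D → match
E → match
F → no match
G → match
H → match

C, D, E, G, H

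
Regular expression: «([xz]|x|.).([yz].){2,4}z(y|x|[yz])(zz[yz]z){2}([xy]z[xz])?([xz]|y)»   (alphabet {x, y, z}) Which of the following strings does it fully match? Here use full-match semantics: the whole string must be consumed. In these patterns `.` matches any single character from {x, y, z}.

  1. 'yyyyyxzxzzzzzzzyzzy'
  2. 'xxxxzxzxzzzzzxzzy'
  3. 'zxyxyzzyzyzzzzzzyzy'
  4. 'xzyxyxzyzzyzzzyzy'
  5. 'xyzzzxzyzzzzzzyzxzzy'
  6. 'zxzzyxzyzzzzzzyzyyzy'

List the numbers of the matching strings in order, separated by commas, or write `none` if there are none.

3, 4, 5

1 → no match
2 → no match
3 → match
4 → match
5 → match
6 → no match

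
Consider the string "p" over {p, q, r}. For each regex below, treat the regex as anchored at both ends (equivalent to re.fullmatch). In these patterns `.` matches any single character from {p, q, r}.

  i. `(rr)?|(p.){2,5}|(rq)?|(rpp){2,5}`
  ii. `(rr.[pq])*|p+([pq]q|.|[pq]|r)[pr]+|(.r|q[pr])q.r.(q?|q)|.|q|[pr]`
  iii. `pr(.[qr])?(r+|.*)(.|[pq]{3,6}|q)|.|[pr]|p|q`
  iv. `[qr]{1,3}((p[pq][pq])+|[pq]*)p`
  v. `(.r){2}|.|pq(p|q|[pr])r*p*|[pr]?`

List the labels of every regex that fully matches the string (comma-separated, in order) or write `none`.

i → no match
ii → match
iii → match
iv → no match
v → match

ii, iii, v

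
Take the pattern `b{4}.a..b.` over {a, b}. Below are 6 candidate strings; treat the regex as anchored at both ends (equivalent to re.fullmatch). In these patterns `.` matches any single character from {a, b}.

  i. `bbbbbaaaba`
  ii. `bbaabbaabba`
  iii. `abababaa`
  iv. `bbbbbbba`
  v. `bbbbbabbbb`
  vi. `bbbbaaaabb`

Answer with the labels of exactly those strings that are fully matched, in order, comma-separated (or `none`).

i, v, vi

i → match
ii → no match
iii → no match — must start with `b`
iv → no match
v → match
vi → match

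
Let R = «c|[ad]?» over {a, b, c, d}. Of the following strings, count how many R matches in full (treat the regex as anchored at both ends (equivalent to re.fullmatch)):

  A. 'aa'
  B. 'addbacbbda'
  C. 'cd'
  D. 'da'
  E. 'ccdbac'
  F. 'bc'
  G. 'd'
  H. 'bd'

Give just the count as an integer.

1

A. 'aa' → no match
B. 'addbacbbda' → no match
C. 'cd' → no match
D. 'da' → no match
E. 'ccdbac' → no match
F. 'bc' → no match
G. 'd' → match
H. 'bd' → no match
Total matched: 1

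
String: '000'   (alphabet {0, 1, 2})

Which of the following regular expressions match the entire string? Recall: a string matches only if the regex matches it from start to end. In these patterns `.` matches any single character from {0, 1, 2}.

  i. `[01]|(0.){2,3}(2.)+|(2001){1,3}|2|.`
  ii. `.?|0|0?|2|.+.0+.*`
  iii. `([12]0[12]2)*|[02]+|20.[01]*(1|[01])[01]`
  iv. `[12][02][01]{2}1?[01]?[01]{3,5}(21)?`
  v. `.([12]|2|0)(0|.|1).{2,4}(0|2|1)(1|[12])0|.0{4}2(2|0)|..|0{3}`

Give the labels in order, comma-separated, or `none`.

i → no match
ii → match
iii → match
iv → no match
v → match

ii, iii, v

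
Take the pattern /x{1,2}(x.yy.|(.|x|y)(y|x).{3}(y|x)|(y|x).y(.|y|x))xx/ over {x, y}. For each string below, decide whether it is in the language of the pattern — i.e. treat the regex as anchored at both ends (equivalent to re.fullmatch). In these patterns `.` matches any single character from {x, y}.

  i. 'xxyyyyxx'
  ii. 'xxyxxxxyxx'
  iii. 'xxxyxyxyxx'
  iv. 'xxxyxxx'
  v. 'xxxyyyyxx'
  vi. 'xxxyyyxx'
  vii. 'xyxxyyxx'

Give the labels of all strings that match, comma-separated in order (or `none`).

i → match
ii → match
iii → match
iv → match
v → match
vi → match
vii → no match

i, ii, iii, iv, v, vi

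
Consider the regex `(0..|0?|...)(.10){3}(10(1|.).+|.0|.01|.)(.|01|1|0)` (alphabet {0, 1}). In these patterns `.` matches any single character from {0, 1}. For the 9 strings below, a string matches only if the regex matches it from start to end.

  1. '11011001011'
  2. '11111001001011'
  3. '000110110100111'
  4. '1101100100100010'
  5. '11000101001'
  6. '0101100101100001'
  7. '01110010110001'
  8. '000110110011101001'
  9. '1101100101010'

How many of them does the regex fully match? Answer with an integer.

5

1 → match
2 → match
3 → no match
4 → match
5 → no match
6 → match
7 → no match
8 → no match
9 → match
Total matched: 5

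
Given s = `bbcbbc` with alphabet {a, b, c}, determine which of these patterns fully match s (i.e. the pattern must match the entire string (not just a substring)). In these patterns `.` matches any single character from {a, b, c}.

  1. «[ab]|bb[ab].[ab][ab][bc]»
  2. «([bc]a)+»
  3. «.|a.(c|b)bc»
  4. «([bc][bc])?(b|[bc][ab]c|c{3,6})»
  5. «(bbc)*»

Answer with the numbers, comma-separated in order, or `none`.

5

1 → no match
2 → no match — must end with `a`
3 → no match
4 → no match
5 → match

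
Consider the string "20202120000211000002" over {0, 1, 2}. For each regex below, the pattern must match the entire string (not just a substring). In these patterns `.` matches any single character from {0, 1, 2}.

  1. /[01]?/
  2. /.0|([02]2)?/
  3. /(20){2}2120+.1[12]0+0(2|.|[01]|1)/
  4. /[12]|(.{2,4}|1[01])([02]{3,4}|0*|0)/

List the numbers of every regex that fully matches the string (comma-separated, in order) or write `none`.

3

1 → no match
2 → no match
3 → match
4 → no match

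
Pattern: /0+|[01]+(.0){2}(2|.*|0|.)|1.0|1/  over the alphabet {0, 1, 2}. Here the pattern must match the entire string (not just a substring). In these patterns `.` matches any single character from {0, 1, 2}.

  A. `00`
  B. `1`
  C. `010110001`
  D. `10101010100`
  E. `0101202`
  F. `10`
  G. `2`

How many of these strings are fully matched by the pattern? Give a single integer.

A → match
B → match
C → match
D → match
E → no match
F → no match
G → no match
Total matched: 4

4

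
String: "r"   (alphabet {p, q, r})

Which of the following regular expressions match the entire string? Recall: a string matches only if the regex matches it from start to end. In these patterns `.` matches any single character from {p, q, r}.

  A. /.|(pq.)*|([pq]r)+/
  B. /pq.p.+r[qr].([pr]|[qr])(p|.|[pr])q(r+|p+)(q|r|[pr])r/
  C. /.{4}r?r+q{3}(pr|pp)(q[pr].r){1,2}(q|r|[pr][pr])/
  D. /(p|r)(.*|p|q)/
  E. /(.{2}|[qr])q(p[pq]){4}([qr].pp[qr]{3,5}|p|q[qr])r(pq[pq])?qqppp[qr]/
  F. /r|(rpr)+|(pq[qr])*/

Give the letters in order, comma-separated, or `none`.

A, D, F

A → match
B → no match — must start with "pq"
C → no match
D → match
E → no match
F → match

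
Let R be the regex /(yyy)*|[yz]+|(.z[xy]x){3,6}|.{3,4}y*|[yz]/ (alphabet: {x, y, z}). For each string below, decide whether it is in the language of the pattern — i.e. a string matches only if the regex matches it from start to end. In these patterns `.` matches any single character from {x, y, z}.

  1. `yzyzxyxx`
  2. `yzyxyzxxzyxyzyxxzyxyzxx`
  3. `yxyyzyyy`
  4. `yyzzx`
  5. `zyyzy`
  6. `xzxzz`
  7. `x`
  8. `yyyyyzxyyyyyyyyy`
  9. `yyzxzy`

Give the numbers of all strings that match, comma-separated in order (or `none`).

1. `yzyzxyxx` → no match
2 → no match
3. `yxyyzyyy` → no match
4. `yyzzx` → no match
5. `zyyzy` → match
6. `xzxzz` → no match
7. `x` → no match
8 → no match
9. `yyzxzy` → no match

5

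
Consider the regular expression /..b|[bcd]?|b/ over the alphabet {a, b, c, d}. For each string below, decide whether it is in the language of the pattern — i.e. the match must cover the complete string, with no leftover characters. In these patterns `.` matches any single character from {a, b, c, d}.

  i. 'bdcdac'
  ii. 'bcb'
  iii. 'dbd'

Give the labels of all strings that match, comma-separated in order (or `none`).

ii

i → no match
ii → match
iii → no match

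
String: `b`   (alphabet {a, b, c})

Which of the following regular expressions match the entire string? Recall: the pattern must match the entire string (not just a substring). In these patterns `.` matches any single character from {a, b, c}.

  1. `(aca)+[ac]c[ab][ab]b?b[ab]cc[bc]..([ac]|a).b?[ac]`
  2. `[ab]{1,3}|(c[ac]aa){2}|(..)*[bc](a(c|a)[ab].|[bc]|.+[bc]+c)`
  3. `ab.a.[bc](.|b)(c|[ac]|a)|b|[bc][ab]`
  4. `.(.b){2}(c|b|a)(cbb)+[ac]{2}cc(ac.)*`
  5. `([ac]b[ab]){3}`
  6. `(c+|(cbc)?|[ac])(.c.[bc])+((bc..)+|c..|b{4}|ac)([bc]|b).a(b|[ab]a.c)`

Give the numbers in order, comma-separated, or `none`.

2, 3

1 → no match — must start with `aca`
2 → match
3 → match
4 → no match
5 → no match
6 → no match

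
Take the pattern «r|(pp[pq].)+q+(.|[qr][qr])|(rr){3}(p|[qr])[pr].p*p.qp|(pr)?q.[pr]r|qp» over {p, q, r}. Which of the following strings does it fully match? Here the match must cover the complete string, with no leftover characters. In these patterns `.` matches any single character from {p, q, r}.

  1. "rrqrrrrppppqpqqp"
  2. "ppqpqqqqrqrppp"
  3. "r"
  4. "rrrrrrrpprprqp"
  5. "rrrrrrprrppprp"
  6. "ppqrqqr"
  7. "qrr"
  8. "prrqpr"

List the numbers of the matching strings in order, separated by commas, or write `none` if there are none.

3, 6

1 → no match
2 → no match
3 → match
4 → no match
5 → no match
6 → match
7 → no match
8 → no match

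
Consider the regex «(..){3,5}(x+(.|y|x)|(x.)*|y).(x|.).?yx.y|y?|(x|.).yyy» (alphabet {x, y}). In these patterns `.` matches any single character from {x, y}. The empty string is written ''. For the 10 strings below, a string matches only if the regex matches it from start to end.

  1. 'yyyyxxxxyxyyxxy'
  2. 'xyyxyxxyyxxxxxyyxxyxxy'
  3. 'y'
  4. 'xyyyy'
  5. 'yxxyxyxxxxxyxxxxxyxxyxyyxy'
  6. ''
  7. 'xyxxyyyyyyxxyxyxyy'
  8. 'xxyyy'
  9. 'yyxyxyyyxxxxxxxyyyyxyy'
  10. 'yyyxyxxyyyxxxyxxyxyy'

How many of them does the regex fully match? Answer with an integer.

9

1 → match
2 → match
3 → match
4 → match
5 → no match
6 → match
7 → match
8 → match
9 → match
10 → match
Total matched: 9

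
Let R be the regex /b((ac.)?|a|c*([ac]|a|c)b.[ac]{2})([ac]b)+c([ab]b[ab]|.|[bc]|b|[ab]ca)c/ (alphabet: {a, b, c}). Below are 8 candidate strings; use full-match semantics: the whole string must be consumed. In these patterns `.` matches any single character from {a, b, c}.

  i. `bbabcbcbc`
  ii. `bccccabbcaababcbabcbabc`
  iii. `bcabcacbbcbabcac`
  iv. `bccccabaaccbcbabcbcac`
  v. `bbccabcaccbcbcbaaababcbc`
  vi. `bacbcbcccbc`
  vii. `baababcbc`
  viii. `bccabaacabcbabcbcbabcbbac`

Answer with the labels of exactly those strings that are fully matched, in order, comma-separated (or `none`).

iv, vii, viii

i → no match
ii → no match
iii → no match
iv → match
v → no match
vi → no match
vii → match
viii → match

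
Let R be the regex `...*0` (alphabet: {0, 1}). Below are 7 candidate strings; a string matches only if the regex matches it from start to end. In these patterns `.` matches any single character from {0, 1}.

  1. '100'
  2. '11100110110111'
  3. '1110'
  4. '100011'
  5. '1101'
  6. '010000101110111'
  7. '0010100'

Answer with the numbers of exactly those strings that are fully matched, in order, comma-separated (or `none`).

1, 3, 7

1 → match
2 → no match — must end with '0'
3 → match
4 → no match — must end with '0'
5 → no match — must end with '0'
6 → no match — must end with '0'
7 → match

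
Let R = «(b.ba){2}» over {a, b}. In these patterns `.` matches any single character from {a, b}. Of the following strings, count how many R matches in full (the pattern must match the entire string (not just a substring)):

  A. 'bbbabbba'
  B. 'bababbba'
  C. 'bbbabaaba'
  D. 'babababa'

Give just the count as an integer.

A → match
B → match
C → no match
D → match
Total matched: 3

3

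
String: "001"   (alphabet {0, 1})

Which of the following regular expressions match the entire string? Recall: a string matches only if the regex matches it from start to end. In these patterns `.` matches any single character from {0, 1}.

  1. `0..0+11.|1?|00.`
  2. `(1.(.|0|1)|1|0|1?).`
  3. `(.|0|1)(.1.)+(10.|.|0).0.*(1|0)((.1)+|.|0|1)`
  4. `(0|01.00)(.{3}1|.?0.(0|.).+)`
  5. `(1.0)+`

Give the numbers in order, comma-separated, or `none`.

1

1 → match
2 → no match
3 → no match
4 → no match
5 → no match — must start with "1"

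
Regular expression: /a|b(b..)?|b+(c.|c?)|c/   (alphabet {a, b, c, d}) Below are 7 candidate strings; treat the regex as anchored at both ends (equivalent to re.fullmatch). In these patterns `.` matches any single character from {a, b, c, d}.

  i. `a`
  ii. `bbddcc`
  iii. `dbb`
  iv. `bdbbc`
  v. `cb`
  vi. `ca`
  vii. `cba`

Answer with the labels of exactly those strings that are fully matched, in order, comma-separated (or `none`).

i

i → match
ii → no match
iii → no match
iv → no match
v → no match
vi → no match
vii → no match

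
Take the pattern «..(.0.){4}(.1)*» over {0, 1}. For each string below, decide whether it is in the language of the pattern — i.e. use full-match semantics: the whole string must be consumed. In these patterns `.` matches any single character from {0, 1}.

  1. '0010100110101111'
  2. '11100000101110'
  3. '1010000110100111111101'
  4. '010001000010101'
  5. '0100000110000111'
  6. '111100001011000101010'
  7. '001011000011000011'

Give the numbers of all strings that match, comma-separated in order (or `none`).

3, 5

1 → no match
2 → no match
3 → match
4 → no match
5 → match
6 → no match
7 → no match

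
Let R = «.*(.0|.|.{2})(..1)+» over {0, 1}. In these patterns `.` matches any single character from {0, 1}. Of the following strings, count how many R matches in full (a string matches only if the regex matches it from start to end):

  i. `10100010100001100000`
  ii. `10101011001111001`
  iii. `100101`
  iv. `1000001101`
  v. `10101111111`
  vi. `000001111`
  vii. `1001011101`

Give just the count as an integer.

6

i → no match — must end with `1`
ii → match
iii. `100101` → match
iv. `1000001101` → match
v. `10101111111` → match
vi. `000001111` → match
vii. `1001011101` → match
Total matched: 6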